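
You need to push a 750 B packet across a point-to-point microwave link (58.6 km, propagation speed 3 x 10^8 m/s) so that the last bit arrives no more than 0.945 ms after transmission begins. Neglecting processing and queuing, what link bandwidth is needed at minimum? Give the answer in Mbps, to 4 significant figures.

L = 6000 bits.
Propagation delay = 58600 / 300000000 = 0.195333 ms.
Transmission budget = 0.945 − 0.195333 = 0.749667 ms.
R ≥ L / t_tx = 6000 bits / 0.000749667 s = 8.004 Mbps.

8.004 Mbps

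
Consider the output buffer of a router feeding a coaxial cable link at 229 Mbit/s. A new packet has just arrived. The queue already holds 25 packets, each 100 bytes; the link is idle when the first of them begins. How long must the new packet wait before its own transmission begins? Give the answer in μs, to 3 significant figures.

87.3 μs

Each queued packet: L/R = 800/229000000 = 3.49345 μs.
25 queued → 87.3362 μs.
Queuing delay = 87.3 μs.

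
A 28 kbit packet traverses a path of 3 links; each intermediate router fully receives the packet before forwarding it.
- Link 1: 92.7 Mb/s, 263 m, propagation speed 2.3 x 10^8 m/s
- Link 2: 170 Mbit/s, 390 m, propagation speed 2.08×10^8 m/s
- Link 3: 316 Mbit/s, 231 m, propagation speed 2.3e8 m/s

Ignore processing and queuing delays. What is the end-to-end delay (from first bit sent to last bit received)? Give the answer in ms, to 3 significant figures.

0.559 ms

L = 28000 bits.
Transmission delays (L/R per hop): 0.30205, 0.164706, 0.0886076 ms; sum = 0.555363 ms.
Propagation delays (d/s per hop): 0.00114348, 0.001875, 0.00100435 ms; sum = 0.00402283 ms.
End-to-end = 0.559 ms.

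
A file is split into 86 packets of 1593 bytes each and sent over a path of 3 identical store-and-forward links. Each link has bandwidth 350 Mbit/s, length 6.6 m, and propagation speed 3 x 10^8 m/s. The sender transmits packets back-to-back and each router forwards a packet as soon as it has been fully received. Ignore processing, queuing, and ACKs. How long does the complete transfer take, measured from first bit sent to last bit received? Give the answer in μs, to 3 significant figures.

Per-hop transmission t_tx = L/R = 12744/350000000 = 36.4114 μs.
Per-hop propagation t_prop = 6.6/300000000 = 0.022 μs.
Pipeline fill: first packet needs 3·t_tx to clear all hops; remaining 85 packets each add one t_tx.
Total = (3+86-1)·t_tx + 3·t_prop = 88·36.4114 + 3·0.022 = 3200 μs.

3200 μs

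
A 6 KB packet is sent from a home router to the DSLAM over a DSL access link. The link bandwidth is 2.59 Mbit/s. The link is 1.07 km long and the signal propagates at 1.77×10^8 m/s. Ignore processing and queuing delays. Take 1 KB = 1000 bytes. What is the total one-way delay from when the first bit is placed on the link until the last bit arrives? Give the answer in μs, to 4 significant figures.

L = 48000 bits.
Transmission delay = L/R = 48000 / 2590000 = 18532.8 μs.
Propagation delay = d/s = 1070 m / 177000000 m/s = 6.0452 μs.
Total = 18540 μs.

18540 μs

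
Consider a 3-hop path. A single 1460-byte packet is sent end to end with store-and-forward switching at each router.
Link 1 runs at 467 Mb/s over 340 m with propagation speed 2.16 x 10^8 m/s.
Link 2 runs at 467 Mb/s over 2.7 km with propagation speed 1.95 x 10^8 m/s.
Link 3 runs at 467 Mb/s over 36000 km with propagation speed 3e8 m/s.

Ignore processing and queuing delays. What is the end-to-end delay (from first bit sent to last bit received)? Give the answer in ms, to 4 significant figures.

L = 1460 × 8 = 11680 bits.
Transmission delay per hop = L/R = 11680/467000000 = 0.0250107 ms; 3 hops → 0.0750321 ms.
Propagation delays (d/s per hop): 0.00157407, 0.0138462, 120 ms; sum = 120.015 ms.
End-to-end = 120.1 ms.

120.1 ms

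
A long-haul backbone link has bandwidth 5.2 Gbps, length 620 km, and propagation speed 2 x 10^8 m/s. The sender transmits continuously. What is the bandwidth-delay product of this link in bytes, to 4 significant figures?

2015000 bytes

Propagation delay = 620000 / 200000000 = 0.0031 s.
BDP = R × t_prop = 5200000000 × 0.0031 = 16120000 bits.
In bytes: 16120000/8 = 2015000 bytes.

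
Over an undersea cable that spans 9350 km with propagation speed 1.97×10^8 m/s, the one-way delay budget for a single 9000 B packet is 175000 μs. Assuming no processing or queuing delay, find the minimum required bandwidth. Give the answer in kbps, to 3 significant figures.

565 kbps

L = 72000 bits.
Propagation delay = 9350000 / 197000000 = 47461.9 μs.
Transmission budget = 175000 − 47461.9 = 127538 μs.
R ≥ L / t_tx = 72000 bits / 0.127538 s = 565 kbps.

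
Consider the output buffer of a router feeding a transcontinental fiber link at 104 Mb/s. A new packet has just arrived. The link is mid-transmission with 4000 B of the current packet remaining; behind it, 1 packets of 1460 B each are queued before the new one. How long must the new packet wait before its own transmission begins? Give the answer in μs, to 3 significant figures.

Each queued packet: L/R = 11680/104000000 = 112.308 μs.
1 queued → 112.308 μs.
Plus remaining 32000 bits of current packet: 307.692 μs.
Queuing delay = 420 μs.

420 μs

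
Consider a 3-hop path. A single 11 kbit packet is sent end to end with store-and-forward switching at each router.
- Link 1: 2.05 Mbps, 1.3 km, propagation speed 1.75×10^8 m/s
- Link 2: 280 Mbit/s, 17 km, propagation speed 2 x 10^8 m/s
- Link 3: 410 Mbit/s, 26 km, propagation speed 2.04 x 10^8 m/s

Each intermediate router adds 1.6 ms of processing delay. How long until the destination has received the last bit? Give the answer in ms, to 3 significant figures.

8.85 ms

L = 11000 bits.
Transmission delays (L/R per hop): 5.36585, 0.0392857, 0.0268293 ms; sum = 5.43197 ms.
Propagation delays (d/s per hop): 0.00742857, 0.085, 0.127451 ms; sum = 0.21988 ms.
Processing at 2 router(s): 2 × 1.6 ms = 3.2 ms.
End-to-end = 8.85 ms.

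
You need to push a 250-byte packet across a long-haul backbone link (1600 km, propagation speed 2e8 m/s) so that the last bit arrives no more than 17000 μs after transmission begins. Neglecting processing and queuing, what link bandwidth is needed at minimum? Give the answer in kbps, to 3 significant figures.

222 kbps

L = 2000 bits.
Propagation delay = 1600000 / 200000000 = 8000 μs.
Transmission budget = 17000 − 8000 = 9000 μs.
R ≥ L / t_tx = 2000 bits / 0.009 s = 222 kbps.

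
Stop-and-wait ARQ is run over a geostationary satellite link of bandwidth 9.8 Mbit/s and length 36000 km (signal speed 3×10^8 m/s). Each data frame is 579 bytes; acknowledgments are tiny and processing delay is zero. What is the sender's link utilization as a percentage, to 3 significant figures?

0.197 %

t_tx = L/R = 4632/9800000 = 0.000472653 s.
t_prop = 36000000/300000000 = 0.12 s; RTT = 0.24 s.
Cycle = t_tx + RTT = 0.240473 s.
Utilization = t_tx / cycle = 0.000472653/0.240473 = 0.197 %.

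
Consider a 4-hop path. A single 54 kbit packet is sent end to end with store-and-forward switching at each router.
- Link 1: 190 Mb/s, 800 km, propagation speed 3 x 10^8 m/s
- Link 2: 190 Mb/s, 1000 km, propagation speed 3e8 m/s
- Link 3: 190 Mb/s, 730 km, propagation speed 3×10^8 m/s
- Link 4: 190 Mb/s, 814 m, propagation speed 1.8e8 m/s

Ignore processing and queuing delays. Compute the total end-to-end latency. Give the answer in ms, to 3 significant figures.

L = 54000 bits.
Transmission delay per hop = L/R = 54000/190000000 = 0.284211 ms; 4 hops → 1.13684 ms.
Propagation delays (d/s per hop): 2.66667, 3.33333, 2.43333, 0.00452222 ms; sum = 8.43786 ms.
End-to-end = 9.57 ms.

9.57 ms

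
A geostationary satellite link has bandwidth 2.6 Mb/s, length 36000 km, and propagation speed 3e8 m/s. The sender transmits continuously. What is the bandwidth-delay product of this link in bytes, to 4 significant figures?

39000 bytes

Propagation delay = 36000000 / 300000000 = 0.12 s.
BDP = R × t_prop = 2600000 × 0.12 = 312000 bits.
In bytes: 312000/8 = 39000 bytes.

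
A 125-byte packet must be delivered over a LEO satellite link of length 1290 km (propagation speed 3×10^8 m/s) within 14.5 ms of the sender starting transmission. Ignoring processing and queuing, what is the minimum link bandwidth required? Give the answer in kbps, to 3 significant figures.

L = 1000 bits.
Propagation delay = 1290000 / 300000000 = 4.3 ms.
Transmission budget = 14.5 − 4.3 = 10.2 ms.
R ≥ L / t_tx = 1000 bits / 0.0102 s = 98.0 kbps.

98.0 kbps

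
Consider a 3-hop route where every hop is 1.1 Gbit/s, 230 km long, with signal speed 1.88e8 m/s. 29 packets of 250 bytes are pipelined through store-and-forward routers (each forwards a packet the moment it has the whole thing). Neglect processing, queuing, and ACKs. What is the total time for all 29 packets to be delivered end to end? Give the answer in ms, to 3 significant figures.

Per-hop transmission t_tx = L/R = 2000/1100000000 = 0.00181818 ms.
Per-hop propagation t_prop = 230000/188000000 = 1.2234 ms.
Pipeline fill: first packet needs 3·t_tx to clear all hops; remaining 28 packets each add one t_tx.
Total = (3+29-1)·t_tx + 3·t_prop = 31·0.00181818 + 3·1.2234 = 3.73 ms.

3.73 ms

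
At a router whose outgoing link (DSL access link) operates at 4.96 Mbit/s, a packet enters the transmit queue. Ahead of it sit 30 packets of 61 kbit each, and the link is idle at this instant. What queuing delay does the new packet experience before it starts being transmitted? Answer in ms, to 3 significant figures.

369 ms

Each queued packet: L/R = 61000/4960000 = 12.2984 ms.
30 queued → 368.952 ms.
Queuing delay = 369 ms.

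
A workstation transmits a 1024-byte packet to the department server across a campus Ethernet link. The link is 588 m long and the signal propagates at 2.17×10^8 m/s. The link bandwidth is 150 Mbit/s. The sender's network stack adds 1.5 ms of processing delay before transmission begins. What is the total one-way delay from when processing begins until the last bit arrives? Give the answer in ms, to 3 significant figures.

L = 1024 × 8 = 8192 bits.
Transmission delay = L/R = 8192 / 150000000 = 0.0546133 ms.
Propagation delay = d/s = 588 m / 217000000 m/s = 0.00270968 ms.
Plus processing delay 1.5 ms = 1.5 ms.
Total = 1.56 ms.

1.56 ms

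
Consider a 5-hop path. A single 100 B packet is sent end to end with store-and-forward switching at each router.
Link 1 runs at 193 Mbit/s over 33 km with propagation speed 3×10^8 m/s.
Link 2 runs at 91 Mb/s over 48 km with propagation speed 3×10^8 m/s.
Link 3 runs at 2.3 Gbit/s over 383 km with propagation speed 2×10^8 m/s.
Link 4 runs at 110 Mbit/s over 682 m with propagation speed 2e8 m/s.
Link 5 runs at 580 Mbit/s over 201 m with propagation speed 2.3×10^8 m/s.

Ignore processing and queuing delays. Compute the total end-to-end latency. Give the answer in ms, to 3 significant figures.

L = 100 × 8 = 800 bits.
Transmission delays (L/R per hop): 0.00414508, 0.00879121, 0.000347826, 0.00727273, 0.00137931 ms; sum = 0.0219362 ms.
Propagation delays (d/s per hop): 0.11, 0.16, 1.915, 0.00341, 0.000873913 ms; sum = 2.18928 ms.
End-to-end = 2.21 ms.

2.21 ms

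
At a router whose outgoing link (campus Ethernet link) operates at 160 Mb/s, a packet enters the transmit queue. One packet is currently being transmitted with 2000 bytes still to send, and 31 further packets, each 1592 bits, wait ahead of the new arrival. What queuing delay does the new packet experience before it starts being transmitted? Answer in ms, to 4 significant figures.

Each queued packet: L/R = 1592/160000000 = 0.00995 ms.
31 queued → 0.30845 ms.
Plus remaining 16000 bits of current packet: 0.1 ms.
Queuing delay = 0.4085 ms.

0.4085 ms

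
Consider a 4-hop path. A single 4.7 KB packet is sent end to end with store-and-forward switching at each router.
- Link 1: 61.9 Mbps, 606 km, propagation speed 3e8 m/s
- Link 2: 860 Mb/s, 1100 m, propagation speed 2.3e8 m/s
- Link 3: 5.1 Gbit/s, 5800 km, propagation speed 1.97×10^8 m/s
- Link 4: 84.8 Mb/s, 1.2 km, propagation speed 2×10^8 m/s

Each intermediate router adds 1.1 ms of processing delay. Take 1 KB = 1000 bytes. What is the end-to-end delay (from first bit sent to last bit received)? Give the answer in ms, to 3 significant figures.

L = 37600 bits.
Transmission delays (L/R per hop): 0.607431, 0.0437209, 0.00737255, 0.443396 ms; sum = 1.10192 ms.
Propagation delays (d/s per hop): 2.02, 0.00478261, 29.4416, 0.006 ms; sum = 31.4724 ms.
Processing at 3 router(s): 3 × 1.1 ms = 3.3 ms.
End-to-end = 35.9 ms.

35.9 ms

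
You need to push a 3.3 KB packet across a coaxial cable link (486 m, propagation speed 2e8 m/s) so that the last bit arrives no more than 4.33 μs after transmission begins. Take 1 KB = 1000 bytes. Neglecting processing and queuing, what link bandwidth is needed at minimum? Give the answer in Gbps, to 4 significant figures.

13.89 Gbps

L = 26400 bits.
Propagation delay = 486 / 200000000 = 2.43 μs.
Transmission budget = 4.33 − 2.43 = 1.9 μs.
R ≥ L / t_tx = 26400 bits / 1.9e-06 s = 13.89 Gbps.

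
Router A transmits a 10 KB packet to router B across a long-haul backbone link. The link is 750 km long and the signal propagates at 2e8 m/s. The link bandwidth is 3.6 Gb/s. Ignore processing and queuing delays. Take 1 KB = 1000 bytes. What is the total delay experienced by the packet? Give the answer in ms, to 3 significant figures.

L = 80000 bits.
Transmission delay = L/R = 80000 / 3600000000 = 0.0222222 ms.
Propagation delay = d/s = 750000 m / 200000000 m/s = 3.75 ms.
Total = 3.77 ms.

3.77 ms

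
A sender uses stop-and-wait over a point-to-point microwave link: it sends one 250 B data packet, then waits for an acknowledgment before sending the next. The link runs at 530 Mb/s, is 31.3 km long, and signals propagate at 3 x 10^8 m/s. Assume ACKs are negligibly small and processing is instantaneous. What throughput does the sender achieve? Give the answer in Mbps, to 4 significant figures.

9.414 Mbps

t_tx = L/R = 2000/530000000 = 3.77358e-06 s.
t_prop = 31300/300000000 = 0.000104333 s; RTT = 0.000208667 s.
Cycle = t_tx + RTT = 0.00021244 s.
Throughput = L / cycle = 2000 / 0.00021244 = 9.414 Mbps.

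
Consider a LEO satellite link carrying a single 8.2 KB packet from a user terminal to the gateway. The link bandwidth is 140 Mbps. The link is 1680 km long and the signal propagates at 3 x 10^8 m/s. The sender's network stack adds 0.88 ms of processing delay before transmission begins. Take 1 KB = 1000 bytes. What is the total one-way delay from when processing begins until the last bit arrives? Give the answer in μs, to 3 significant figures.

6950 μs

L = 65600 bits.
Transmission delay = L/R = 65600 / 140000000 = 468.571 μs.
Propagation delay = d/s = 1680000 m / 300000000 m/s = 5600 μs.
Plus processing delay 0.88 ms = 880 μs.
Total = 6950 μs.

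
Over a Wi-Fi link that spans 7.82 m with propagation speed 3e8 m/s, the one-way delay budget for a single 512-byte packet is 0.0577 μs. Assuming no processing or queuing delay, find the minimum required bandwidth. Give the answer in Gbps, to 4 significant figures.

129.5 Gbps

L = 4096 bits.
Propagation delay = 7.82 / 300000000 = 0.0260667 μs.
Transmission budget = 0.0577 − 0.0260667 = 0.0316333 μs.
R ≥ L / t_tx = 4096 bits / 3.16333e-08 s = 129.5 Gbps.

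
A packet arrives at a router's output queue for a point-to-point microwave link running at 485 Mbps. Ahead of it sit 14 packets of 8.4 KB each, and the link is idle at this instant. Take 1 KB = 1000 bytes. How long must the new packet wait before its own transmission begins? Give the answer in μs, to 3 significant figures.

Each queued packet: L/R = 67200/485000000 = 138.557 μs.
14 queued → 1939.79 μs.
Queuing delay = 1940 μs.

1940 μs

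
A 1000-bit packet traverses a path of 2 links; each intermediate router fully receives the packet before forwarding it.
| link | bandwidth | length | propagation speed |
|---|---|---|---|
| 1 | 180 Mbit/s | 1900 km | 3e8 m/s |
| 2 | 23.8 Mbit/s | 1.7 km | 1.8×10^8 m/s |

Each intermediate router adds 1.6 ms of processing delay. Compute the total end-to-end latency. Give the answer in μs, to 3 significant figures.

Transmission delays (L/R per hop): 5.55556, 42.0168 μs; sum = 47.5724 μs.
Propagation delays (d/s per hop): 6333.33, 9.44444 μs; sum = 6342.78 μs.
Processing at 1 router(s): 1 × 1.6 ms = 1600 μs.
End-to-end = 7990 μs.

7990 μs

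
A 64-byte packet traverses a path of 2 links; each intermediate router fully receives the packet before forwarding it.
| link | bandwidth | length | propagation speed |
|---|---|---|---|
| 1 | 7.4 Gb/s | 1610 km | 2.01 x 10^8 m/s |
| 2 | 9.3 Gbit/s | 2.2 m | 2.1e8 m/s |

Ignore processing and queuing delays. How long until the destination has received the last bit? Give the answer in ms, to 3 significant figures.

L = 64 × 8 = 512 bits.
Transmission delays (L/R per hop): 6.91892e-05, 5.50538e-05 ms; sum = 0.000124243 ms.
Propagation delays (d/s per hop): 8.00995, 1.04762e-05 ms; sum = 8.00996 ms.
End-to-end = 8.01 ms.

8.01 ms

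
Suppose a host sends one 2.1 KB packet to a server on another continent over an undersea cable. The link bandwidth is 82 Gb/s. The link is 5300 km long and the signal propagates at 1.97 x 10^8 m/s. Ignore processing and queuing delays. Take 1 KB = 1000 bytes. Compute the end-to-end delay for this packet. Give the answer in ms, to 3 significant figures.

26.9 ms

L = 16800 bits.
Transmission delay = L/R = 16800 / 82000000000 = 0.000204878 ms.
Propagation delay = d/s = 5300000 m / 197000000 m/s = 26.9036 ms.
Total = 26.9 ms.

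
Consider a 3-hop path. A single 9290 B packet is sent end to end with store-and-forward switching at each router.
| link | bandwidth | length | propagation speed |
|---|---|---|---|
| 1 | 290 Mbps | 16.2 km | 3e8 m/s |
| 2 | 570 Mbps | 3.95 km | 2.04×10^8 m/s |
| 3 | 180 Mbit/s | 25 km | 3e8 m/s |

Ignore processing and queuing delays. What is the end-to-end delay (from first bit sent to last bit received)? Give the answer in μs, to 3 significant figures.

L = 9290 × 8 = 74320 bits.
Transmission delays (L/R per hop): 256.276, 130.386, 412.889 μs; sum = 799.551 μs.
Propagation delays (d/s per hop): 54, 19.3627, 83.3333 μs; sum = 156.696 μs.
End-to-end = 956 μs.

956 μs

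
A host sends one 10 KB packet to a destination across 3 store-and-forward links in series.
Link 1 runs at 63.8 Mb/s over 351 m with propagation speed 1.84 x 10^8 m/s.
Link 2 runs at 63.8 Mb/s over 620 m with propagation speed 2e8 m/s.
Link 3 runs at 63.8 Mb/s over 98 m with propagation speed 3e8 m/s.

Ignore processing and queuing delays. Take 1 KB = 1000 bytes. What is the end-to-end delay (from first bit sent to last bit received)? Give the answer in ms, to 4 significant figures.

L = 80000 bits.
Transmission delay per hop = L/R = 80000/63800000 = 1.25392 ms; 3 hops → 3.76176 ms.
Propagation delays (d/s per hop): 0.00190761, 0.0031, 0.000326667 ms; sum = 0.00533428 ms.
End-to-end = 3.767 ms.

3.767 ms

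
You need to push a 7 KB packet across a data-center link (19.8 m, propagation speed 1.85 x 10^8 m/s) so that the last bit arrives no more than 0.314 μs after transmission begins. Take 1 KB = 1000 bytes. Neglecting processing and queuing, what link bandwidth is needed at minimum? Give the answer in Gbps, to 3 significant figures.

L = 56000 bits.
Propagation delay = 19.8 / 185000000 = 0.107027 μs.
Transmission budget = 0.314 − 0.107027 = 0.206973 μs.
R ≥ L / t_tx = 56000 bits / 2.06973e-07 s = 271 Gbps.

271 Gbps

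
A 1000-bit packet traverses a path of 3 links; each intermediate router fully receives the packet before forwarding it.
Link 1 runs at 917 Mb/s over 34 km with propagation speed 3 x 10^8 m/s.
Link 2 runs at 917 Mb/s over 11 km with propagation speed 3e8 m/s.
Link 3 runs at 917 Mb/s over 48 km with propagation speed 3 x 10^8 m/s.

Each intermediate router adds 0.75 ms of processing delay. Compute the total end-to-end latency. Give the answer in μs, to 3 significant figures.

1810 μs

Transmission delay per hop = L/R = 1000/917000000 = 1.09051 μs; 3 hops → 3.27154 μs.
Propagation delays (d/s per hop): 113.333, 36.6667, 160 μs; sum = 310 μs.
Processing at 2 router(s): 2 × 0.75 ms = 1500 μs.
End-to-end = 1810 μs.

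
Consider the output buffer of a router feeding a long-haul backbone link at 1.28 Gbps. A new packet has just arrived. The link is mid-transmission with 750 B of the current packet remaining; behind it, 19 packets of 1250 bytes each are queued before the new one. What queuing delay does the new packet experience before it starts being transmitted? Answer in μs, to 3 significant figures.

153 μs

Each queued packet: L/R = 10000/1280000000 = 7.8125 μs.
19 queued → 148.438 μs.
Plus remaining 6000 bits of current packet: 4.6875 μs.
Queuing delay = 153 μs.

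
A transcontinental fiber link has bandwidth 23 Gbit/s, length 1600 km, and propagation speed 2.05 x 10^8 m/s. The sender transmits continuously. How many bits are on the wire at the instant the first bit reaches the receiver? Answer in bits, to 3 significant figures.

180000000 bits

Propagation delay = 1600000 / 2.05e+08 = 0.00780488 s.
BDP = R × t_prop = 23000000000 × 0.00780488 = 179512000 bits.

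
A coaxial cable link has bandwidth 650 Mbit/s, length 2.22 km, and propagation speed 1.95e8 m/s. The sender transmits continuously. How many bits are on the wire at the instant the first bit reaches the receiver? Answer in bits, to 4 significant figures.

Propagation delay = 2220 / 195000000 = 1.13846e-05 s.
BDP = R × t_prop = 650000000 × 1.13846e-05 = 7400 bits.

7400 bits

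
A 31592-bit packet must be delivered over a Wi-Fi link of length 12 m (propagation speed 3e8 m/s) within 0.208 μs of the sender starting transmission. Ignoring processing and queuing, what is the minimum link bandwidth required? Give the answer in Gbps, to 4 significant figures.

Propagation delay = 12 / 300000000 = 0.04 μs.
Transmission budget = 0.208 − 0.04 = 0.168 μs.
R ≥ L / t_tx = 31592 bits / 1.68e-07 s = 188.0 Gbps.

188.0 Gbps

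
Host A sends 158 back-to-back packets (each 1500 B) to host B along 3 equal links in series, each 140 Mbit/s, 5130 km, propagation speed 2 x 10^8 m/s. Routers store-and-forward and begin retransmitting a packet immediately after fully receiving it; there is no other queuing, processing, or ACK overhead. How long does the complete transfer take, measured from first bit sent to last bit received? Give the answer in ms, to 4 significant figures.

90.66 ms

Per-hop transmission t_tx = L/R = 12000/140000000 = 0.0857143 ms.
Per-hop propagation t_prop = 5130000/200000000 = 25.65 ms.
Pipeline fill: first packet needs 3·t_tx to clear all hops; remaining 157 packets each add one t_tx.
Total = (3+158-1)·t_tx + 3·t_prop = 160·0.0857143 + 3·25.65 = 90.66 ms.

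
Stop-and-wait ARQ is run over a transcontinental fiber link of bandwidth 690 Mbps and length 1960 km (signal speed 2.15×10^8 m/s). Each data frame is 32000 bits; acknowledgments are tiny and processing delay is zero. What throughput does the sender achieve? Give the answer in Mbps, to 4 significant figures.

t_tx = L/R = 32000/690000000 = 4.63768e-05 s.
t_prop = 1960000/215000000 = 0.00911628 s; RTT = 0.0182326 s.
Cycle = t_tx + RTT = 0.0182789 s.
Throughput = L / cycle = 32000 / 0.0182789 = 1.751 Mbps.

1.751 Mbps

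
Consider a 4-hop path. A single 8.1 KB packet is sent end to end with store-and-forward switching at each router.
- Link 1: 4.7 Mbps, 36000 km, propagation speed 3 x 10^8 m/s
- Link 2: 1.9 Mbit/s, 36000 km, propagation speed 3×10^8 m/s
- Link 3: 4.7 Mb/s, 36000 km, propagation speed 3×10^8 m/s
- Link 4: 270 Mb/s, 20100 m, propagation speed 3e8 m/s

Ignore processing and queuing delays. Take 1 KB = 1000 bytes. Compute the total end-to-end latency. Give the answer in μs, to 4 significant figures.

L = 64800 bits.
Transmission delays (L/R per hop): 13787.2, 34105.3, 13787.2, 240 μs; sum = 61919.7 μs.
Propagation delays (d/s per hop): 120000, 120000, 120000, 67 μs; sum = 360067 μs.
End-to-end = 422000 μs.

422000 μs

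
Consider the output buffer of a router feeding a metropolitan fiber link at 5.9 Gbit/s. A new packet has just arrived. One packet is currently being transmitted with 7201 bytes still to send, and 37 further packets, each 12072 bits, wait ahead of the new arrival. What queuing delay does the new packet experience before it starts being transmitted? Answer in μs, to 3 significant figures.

85.5 μs

Each queued packet: L/R = 12072/5900000000 = 2.0461 μs.
37 queued → 75.7058 μs.
Plus remaining 57608 bits of current packet: 9.76407 μs.
Queuing delay = 85.5 μs.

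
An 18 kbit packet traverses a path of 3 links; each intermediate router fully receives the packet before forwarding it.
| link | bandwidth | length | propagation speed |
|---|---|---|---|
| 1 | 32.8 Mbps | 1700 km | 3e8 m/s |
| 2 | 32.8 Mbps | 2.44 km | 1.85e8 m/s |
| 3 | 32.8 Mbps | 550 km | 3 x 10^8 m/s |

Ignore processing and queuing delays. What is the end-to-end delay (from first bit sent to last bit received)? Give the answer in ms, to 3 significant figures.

9.16 ms

L = 18000 bits.
Transmission delay per hop = L/R = 18000/3.28e+07 = 0.54878 ms; 3 hops → 1.64634 ms.
Propagation delays (d/s per hop): 5.66667, 0.0131892, 1.83333 ms; sum = 7.51319 ms.
End-to-end = 9.16 ms.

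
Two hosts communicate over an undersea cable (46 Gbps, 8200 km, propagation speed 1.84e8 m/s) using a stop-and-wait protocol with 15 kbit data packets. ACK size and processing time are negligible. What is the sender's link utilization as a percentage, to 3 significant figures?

t_tx = L/R = 15000/46000000000 = 3.26087e-07 s.
t_prop = 8200000/184000000 = 0.0445652 s; RTT = 0.0891304 s.
Cycle = t_tx + RTT = 0.0891308 s.
Utilization = t_tx / cycle = 3.26087e-07/0.0891308 = 0.000366 %.

0.000366 %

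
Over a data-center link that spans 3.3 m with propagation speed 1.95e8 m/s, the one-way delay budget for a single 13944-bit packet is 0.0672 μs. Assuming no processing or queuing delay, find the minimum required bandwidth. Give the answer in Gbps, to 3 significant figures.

Propagation delay = 3.3 / 195000000 = 0.0169231 μs.
Transmission budget = 0.0672 − 0.0169231 = 0.0502769 μs.
R ≥ L / t_tx = 13944 bits / 5.02769e-08 s = 277 Gbps.

277 Gbps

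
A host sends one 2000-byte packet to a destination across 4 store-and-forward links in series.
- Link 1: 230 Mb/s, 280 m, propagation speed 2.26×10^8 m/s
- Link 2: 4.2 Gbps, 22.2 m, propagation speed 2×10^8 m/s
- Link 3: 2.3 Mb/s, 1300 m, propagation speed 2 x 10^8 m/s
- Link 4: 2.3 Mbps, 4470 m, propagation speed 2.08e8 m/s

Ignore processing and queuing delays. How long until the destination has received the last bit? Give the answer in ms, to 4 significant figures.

L = 2000 × 8 = 16000 bits.
Transmission delays (L/R per hop): 0.0695652, 0.00380952, 6.95652, 6.95652 ms; sum = 13.9864 ms.
Propagation delays (d/s per hop): 0.00123894, 0.000111, 0.0065, 0.0214904 ms; sum = 0.0293403 ms.
End-to-end = 14.02 ms.

14.02 ms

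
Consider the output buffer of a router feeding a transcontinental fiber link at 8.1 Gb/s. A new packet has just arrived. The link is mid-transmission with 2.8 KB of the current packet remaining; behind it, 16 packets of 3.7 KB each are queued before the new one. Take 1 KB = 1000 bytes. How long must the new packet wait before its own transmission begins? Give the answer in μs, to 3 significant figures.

Each queued packet: L/R = 29600/8100000000 = 3.65432 μs.
16 queued → 58.4691 μs.
Plus remaining 22400 bits of current packet: 2.76543 μs.
Queuing delay = 61.2 μs.

61.2 μs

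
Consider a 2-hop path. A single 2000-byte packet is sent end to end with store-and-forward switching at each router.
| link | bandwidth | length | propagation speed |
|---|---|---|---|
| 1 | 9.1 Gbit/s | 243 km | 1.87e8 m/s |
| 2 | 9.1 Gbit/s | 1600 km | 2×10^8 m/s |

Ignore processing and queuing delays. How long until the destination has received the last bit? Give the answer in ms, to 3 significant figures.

L = 2000 × 8 = 16000 bits.
Transmission delay per hop = L/R = 16000/9100000000 = 0.00175824 ms; 2 hops → 0.00351648 ms.
Propagation delays (d/s per hop): 1.29947, 8 ms; sum = 9.29947 ms.
End-to-end = 9.30 ms.

9.30 ms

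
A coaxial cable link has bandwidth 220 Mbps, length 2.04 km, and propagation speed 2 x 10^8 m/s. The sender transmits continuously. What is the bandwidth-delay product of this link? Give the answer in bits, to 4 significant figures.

2244 bits

Propagation delay = 2040 / 200000000 = 1.02e-05 s.
BDP = R × t_prop = 220000000 × 1.02e-05 = 2244 bits.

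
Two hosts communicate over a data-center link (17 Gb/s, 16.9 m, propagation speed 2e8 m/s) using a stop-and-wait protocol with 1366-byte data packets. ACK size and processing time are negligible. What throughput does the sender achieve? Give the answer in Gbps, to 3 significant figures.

t_tx = L/R = 10928/17000000000 = 6.42824e-07 s.
t_prop = 16.9/200000000 = 8.45e-08 s; RTT = 1.69e-07 s.
Cycle = t_tx + RTT = 8.11824e-07 s.
Throughput = L / cycle = 10928 / 8.11824e-07 = 13.5 Gbps.

13.5 Gbps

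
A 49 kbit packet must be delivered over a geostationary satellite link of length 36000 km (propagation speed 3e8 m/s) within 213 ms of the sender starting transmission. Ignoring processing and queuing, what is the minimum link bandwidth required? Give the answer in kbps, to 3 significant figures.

527 kbps

Propagation delay = 36000000 / 300000000 = 120 ms.
Transmission budget = 213 − 120 = 93 ms.
R ≥ L / t_tx = 49000 bits / 0.093 s = 527 kbps.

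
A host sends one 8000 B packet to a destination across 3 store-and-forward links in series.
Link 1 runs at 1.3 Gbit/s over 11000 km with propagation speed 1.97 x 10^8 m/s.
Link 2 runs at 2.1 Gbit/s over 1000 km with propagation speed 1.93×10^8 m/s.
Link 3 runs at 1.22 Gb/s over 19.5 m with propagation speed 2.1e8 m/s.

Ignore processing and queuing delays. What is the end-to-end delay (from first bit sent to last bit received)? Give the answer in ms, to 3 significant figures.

L = 8000 × 8 = 64000 bits.
Transmission delays (L/R per hop): 0.0492308, 0.0304762, 0.052459 ms; sum = 0.132166 ms.
Propagation delays (d/s per hop): 55.8376, 5.18135, 9.28571e-05 ms; sum = 61.019 ms.
End-to-end = 61.2 ms.

61.2 ms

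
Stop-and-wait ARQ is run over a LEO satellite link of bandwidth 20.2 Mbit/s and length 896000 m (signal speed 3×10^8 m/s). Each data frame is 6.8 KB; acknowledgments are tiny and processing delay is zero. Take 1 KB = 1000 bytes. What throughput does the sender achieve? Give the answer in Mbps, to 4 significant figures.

6.277 Mbps

t_tx = L/R = 54400/20200000 = 0.00269307 s.
t_prop = 896000/300000000 = 0.00298667 s; RTT = 0.00597333 s.
Cycle = t_tx + RTT = 0.0086664 s.
Throughput = L / cycle = 54400 / 0.0086664 = 6.277 Mbps.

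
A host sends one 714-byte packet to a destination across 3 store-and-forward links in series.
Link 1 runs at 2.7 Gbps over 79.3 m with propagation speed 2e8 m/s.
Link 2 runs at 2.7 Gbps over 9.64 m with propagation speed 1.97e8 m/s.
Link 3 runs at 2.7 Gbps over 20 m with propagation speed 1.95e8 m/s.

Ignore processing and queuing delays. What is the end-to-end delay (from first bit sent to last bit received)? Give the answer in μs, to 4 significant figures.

6.895 μs

L = 714 × 8 = 5712 bits.
Transmission delay per hop = L/R = 5712/2700000000 = 2.11556 μs; 3 hops → 6.34667 μs.
Propagation delays (d/s per hop): 0.3965, 0.048934, 0.102564 μs; sum = 0.547998 μs.
End-to-end = 6.895 μs.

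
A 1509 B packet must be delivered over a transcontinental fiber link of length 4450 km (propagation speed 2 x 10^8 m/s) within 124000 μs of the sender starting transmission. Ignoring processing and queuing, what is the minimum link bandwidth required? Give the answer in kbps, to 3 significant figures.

L = 12072 bits.
Propagation delay = 4450000 / 200000000 = 22250 μs.
Transmission budget = 124000 − 22250 = 101750 μs.
R ≥ L / t_tx = 12072 bits / 0.10175 s = 119 kbps.

119 kbps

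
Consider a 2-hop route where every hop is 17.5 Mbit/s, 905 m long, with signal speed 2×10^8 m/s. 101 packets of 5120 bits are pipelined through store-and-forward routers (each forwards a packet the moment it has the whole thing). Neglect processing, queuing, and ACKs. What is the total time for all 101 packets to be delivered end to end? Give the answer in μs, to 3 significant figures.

Per-hop transmission t_tx = L/R = 5120/17500000 = 292.571 μs.
Per-hop propagation t_prop = 905/200000000 = 4.525 μs.
Pipeline fill: first packet needs 2·t_tx to clear all hops; remaining 100 packets each add one t_tx.
Total = (2+101-1)·t_tx + 2·t_prop = 102·292.571 + 2·4.525 = 29900 μs.

29900 μs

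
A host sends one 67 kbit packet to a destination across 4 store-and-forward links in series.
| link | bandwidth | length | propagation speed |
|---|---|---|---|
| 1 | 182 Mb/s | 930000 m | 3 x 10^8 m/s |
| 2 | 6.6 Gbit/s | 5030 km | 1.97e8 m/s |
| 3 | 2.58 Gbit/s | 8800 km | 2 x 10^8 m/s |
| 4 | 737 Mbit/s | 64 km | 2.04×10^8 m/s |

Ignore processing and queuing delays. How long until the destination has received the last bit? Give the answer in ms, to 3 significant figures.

73.4 ms

L = 67000 bits.
Transmission delays (L/R per hop): 0.368132, 0.0101515, 0.025969, 0.0909091 ms; sum = 0.495161 ms.
Propagation delays (d/s per hop): 3.1, 25.533, 44, 0.313725 ms; sum = 72.9467 ms.
End-to-end = 73.4 ms.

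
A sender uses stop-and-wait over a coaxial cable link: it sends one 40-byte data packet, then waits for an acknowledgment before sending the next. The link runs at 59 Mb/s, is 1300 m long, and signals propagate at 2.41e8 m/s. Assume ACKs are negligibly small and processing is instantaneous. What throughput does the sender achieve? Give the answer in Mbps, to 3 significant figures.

t_tx = L/R = 320/59000000 = 5.42373e-06 s.
t_prop = 1300/241000000 = 5.39419e-06 s; RTT = 1.07884e-05 s.
Cycle = t_tx + RTT = 1.62121e-05 s.
Throughput = L / cycle = 320 / 1.62121e-05 = 19.7 Mbps.

19.7 Mbps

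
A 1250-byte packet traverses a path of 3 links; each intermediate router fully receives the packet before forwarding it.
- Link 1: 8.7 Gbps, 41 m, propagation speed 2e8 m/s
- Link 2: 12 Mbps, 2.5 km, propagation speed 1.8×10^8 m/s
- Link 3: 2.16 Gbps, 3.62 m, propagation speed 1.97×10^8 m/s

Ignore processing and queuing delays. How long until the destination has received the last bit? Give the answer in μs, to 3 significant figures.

853 μs

L = 1250 × 8 = 10000 bits.
Transmission delays (L/R per hop): 1.14943, 833.333, 4.62963 μs; sum = 839.112 μs.
Propagation delays (d/s per hop): 0.205, 13.8889, 0.0183756 μs; sum = 14.1123 μs.
End-to-end = 853 μs.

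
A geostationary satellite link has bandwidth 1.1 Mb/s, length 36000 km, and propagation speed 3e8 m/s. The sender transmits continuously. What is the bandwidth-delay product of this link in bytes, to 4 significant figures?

16500 bytes

Propagation delay = 36000000 / 300000000 = 0.12 s.
BDP = R × t_prop = 1100000 × 0.12 = 132000 bits.
In bytes: 132000/8 = 16500 bytes.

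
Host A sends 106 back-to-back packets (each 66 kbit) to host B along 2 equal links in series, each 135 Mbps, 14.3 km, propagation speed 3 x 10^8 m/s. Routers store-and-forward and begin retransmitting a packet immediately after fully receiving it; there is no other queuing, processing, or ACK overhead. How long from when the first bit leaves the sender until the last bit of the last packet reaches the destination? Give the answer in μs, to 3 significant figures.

52400 μs

Per-hop transmission t_tx = L/R = 66000/135000000 = 488.889 μs.
Per-hop propagation t_prop = 14300/300000000 = 47.6667 μs.
Pipeline fill: first packet needs 2·t_tx to clear all hops; remaining 105 packets each add one t_tx.
Total = (2+106-1)·t_tx + 2·t_prop = 107·488.889 + 2·47.6667 = 52400 μs.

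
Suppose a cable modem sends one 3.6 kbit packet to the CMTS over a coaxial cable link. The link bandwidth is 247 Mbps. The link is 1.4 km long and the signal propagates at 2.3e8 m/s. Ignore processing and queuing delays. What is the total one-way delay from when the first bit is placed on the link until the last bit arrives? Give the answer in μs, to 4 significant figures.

20.66 μs

L = 3600 bits.
Transmission delay = L/R = 3600 / 247000000 = 14.5749 μs.
Propagation delay = d/s = 1400 m / 2.3e+08 m/s = 6.08696 μs.
Total = 20.66 μs.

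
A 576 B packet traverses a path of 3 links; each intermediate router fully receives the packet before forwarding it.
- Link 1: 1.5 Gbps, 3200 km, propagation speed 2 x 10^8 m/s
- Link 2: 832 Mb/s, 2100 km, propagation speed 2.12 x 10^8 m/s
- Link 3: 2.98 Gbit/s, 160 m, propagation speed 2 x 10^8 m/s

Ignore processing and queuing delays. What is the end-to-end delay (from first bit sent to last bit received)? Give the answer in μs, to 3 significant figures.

25900 μs

L = 576 × 8 = 4608 bits.
Transmission delays (L/R per hop): 3.072, 5.53846, 1.54631 μs; sum = 10.1568 μs.
Propagation delays (d/s per hop): 16000, 9905.66, 0.8 μs; sum = 25906.5 μs.
End-to-end = 25900 μs.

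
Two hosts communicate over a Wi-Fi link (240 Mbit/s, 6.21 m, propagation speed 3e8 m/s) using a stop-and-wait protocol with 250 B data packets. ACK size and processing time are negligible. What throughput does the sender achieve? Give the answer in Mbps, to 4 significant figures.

t_tx = L/R = 2000/240000000 = 8.33333e-06 s.
t_prop = 6.21/300000000 = 2.07e-08 s; RTT = 4.14e-08 s.
Cycle = t_tx + RTT = 8.37473e-06 s.
Throughput = L / cycle = 2000 / 8.37473e-06 = 238.8 Mbps.

238.8 Mbps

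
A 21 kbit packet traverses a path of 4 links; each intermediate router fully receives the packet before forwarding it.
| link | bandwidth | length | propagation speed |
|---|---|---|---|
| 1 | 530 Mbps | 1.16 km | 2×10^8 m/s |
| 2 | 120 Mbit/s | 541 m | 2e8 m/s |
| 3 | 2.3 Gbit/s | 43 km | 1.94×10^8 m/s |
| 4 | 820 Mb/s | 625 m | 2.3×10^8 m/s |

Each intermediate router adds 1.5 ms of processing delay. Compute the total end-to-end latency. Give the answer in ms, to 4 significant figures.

4.982 ms

L = 21000 bits.
Transmission delays (L/R per hop): 0.0396226, 0.175, 0.00913043, 0.0256098 ms; sum = 0.249363 ms.
Propagation delays (d/s per hop): 0.0058, 0.002705, 0.221649, 0.00271739 ms; sum = 0.232872 ms.
Processing at 3 router(s): 3 × 1.5 ms = 4.5 ms.
End-to-end = 4.982 ms.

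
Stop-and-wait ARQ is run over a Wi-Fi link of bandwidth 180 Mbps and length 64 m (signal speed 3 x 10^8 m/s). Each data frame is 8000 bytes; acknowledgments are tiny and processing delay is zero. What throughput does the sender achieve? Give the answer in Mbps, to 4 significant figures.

t_tx = L/R = 64000/180000000 = 0.000355556 s.
t_prop = 64/300000000 = 2.13333e-07 s; RTT = 4.26667e-07 s.
Cycle = t_tx + RTT = 0.000355982 s.
Throughput = L / cycle = 64000 / 0.000355982 = 179.8 Mbps.

179.8 Mbps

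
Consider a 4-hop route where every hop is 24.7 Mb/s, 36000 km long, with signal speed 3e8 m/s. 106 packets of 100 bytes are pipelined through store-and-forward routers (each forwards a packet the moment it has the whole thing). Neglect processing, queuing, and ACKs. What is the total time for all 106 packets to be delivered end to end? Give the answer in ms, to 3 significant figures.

484 ms

Per-hop transmission t_tx = L/R = 800/24700000 = 0.0323887 ms.
Per-hop propagation t_prop = 36000000/300000000 = 120 ms.
Pipeline fill: first packet needs 4·t_tx to clear all hops; remaining 105 packets each add one t_tx.
Total = (4+106-1)·t_tx + 4·t_prop = 109·0.0323887 + 4·120 = 484 ms.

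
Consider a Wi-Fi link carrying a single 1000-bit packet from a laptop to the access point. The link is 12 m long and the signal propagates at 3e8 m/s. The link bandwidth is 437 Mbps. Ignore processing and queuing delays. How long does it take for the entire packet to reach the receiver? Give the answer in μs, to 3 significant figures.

2.33 μs

Transmission delay = L/R = 1000 / 437000000 = 2.28833 μs.
Propagation delay = d/s = 12 m / 300000000 m/s = 0.04 μs.
Total = 2.33 μs.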